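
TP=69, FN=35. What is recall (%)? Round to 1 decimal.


Recall = TP / (TP + FN) * 100
= 69 / (69 + 35)
= 69 / 104
= 0.6635
= 66.3%

66.3


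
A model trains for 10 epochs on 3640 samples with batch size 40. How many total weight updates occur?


Iterations per epoch = 3640 / 40 = 91
Total updates = iterations_per_epoch * epochs
= 91 * 10
= 910

910


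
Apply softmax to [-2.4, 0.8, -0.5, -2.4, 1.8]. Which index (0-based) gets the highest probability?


Softmax is a monotonic transformation, so it preserves the argmax.
We need to find the index of the maximum logit.
Index 0: -2.4
Index 1: 0.8
Index 2: -0.5
Index 3: -2.4
Index 4: 1.8
Maximum logit = 1.8 at index 4

4


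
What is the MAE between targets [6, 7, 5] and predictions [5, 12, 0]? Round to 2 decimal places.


Absolute errors: [1, 5, 5]
Sum of absolute errors = 11
MAE = 11 / 3 = 3.67

3.67


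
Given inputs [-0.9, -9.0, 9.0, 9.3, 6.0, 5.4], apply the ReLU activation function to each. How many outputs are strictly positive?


ReLU(x) = max(0, x) for each element:
ReLU(-0.9) = 0
ReLU(-9.0) = 0
ReLU(9.0) = 9.0
ReLU(9.3) = 9.3
ReLU(6.0) = 6.0
ReLU(5.4) = 5.4
Active neurons (>0): 4

4


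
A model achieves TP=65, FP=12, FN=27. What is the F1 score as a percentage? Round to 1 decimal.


Precision = TP / (TP + FP) = 65 / 77 = 0.8442
Recall = TP / (TP + FN) = 65 / 92 = 0.7065
F1 = 2 * P * R / (P + R)
= 2 * 0.8442 * 0.7065 / (0.8442 + 0.7065)
= 1.1928 / 1.5507
= 0.7692
As percentage: 76.9%

76.9


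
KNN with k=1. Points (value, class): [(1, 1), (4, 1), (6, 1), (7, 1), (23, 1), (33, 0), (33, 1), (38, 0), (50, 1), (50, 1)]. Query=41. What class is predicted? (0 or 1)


Distances from query 41:
Point 38 (class 0): distance = 3
K=1 nearest neighbors: classes = [0]
Votes for class 1: 0 / 1
Majority vote => class 0

0


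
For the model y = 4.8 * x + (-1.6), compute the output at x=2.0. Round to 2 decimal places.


y = 4.8 * 2.0 + (-1.6)
= 9.6 + (-1.6)
= 8.00

8.00


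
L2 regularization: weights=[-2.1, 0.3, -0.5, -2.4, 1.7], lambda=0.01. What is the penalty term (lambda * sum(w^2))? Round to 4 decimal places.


Squaring each weight:
(-2.1)^2 = 4.41
0.3^2 = 0.09
(-0.5)^2 = 0.25
(-2.4)^2 = 5.76
1.7^2 = 2.89
Sum of squares = 13.4
Penalty = 0.01 * 13.4 = 0.1340

0.1340


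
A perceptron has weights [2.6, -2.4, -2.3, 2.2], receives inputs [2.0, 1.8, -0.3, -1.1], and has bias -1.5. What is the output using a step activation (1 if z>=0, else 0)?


z = w . x + b
= 2.6*2.0 + -2.4*1.8 + -2.3*-0.3 + 2.2*-1.1 + -1.5
= 5.2 + -4.32 + 0.69 + -2.42 + -1.5
= -0.85 + -1.5
= -2.35
Since z = -2.35 < 0, output = 0

0


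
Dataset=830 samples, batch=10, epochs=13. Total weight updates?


Iterations per epoch = 830 / 10 = 83
Total updates = iterations_per_epoch * epochs
= 83 * 13
= 1079

1079


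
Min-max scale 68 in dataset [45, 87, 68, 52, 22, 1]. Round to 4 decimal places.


Min = 1, Max = 87
Range = 87 - 1 = 86
Scaled = (x - min) / (max - min)
= (68 - 1) / 86
= 67 / 86
= 0.7791

0.7791


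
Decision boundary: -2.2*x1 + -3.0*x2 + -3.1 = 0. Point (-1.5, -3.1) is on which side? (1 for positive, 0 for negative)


Compute -2.2 * -1.5 + -3.0 * -3.1 + -3.1
= 3.3 + 9.3 + -3.1
= 9.5
Since 9.5 >= 0, the point is on the positive side.

1


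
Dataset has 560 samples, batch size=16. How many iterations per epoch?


Iterations per epoch = dataset_size / batch_size
= 560 / 16
= 35

35


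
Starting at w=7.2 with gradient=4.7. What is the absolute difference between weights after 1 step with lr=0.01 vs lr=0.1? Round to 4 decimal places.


With lr=0.01: w_new = 7.2 - 0.01 * 4.7 = 7.153
With lr=0.1: w_new = 7.2 - 0.1 * 4.7 = 6.73
Absolute difference = |7.153 - 6.73|
= 0.4230

0.4230


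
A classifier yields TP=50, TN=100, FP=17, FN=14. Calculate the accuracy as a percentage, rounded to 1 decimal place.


Accuracy = (TP + TN) / (TP + TN + FP + FN) * 100
= (50 + 100) / (50 + 100 + 17 + 14)
= 150 / 181
= 0.8287
= 82.9%

82.9


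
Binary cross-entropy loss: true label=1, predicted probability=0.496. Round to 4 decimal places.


For y=1: Loss = -log(p)
= -log(0.496)
= -(-0.7012)
= 0.7012

0.7012


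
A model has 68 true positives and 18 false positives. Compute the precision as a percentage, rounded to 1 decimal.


Precision = TP / (TP + FP) * 100
= 68 / (68 + 18)
= 68 / 86
= 0.7907
= 79.1%

79.1


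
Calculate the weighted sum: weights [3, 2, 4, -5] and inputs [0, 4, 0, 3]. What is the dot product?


Element-wise products:
3 * 0 = 0
2 * 4 = 8
4 * 0 = 0
-5 * 3 = -15
Sum = 0 + 8 + 0 + -15
= -7

-7


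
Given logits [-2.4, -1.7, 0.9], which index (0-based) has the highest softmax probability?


Softmax is a monotonic transformation, so it preserves the argmax.
We need to find the index of the maximum logit.
Index 0: -2.4
Index 1: -1.7
Index 2: 0.9
Maximum logit = 0.9 at index 2

2


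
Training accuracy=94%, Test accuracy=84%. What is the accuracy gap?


Gap = train_accuracy - test_accuracy
= 94 - 84
= 10%
This moderate gap may indicate mild overfitting.

10


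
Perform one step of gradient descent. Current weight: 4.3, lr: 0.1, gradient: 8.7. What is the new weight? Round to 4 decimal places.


w_new = w_old - lr * gradient
= 4.3 - 0.1 * 8.7
= 4.3 - (0.87)
= 3.4300

3.4300


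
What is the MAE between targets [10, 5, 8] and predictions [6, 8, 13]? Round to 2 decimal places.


Absolute errors: [4, 3, 5]
Sum of absolute errors = 12
MAE = 12 / 3 = 4.00

4.00


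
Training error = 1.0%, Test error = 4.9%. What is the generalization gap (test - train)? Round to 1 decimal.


Generalization gap = test_error - train_error
= 4.9 - 1.0
= 3.9%
A moderate gap.

3.9


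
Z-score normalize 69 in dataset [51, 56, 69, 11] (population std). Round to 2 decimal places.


Mean = (51 + 56 + 69 + 11) / 4 = 46.75
Variance = sum((x_i - mean)^2) / n = 469.1875
Std = sqrt(469.1875) = 21.6607
Z = (x - mean) / std
= (69 - 46.75) / 21.6607
= 22.25 / 21.6607
= 1.03

1.03


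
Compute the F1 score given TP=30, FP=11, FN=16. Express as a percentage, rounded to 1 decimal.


Precision = TP / (TP + FP) = 30 / 41 = 0.7317
Recall = TP / (TP + FN) = 30 / 46 = 0.6522
F1 = 2 * P * R / (P + R)
= 2 * 0.7317 * 0.6522 / (0.7317 + 0.6522)
= 0.9544 / 1.3839
= 0.6897
As percentage: 69.0%

69.0


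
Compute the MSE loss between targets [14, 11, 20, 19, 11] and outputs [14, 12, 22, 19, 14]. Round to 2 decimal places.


Differences: [0, -1, -2, 0, -3]
Squared errors: [0, 1, 4, 0, 9]
Sum of squared errors = 14
MSE = 14 / 5 = 2.80

2.80


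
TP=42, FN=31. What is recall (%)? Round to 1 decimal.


Recall = TP / (TP + FN) * 100
= 42 / (42 + 31)
= 42 / 73
= 0.5753
= 57.5%

57.5


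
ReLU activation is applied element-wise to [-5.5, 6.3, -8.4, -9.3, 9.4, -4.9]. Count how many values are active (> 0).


ReLU(x) = max(0, x) for each element:
ReLU(-5.5) = 0
ReLU(6.3) = 6.3
ReLU(-8.4) = 0
ReLU(-9.3) = 0
ReLU(9.4) = 9.4
ReLU(-4.9) = 0
Active neurons (>0): 2

2


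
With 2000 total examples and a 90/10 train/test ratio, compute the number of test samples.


Train samples = 2000 * 90% = 1800
Test samples = 2000 - 1800
= 200

200


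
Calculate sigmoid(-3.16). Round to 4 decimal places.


sigmoid(z) = 1 / (1 + exp(-z))
exp(-(-3.16)) = exp(3.16) = 23.5706
1 + 23.5706 = 24.5706
1 / 24.5706 = 0.0407

0.0407


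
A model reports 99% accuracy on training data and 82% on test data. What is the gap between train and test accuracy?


Gap = train_accuracy - test_accuracy
= 99 - 82
= 17%
This gap suggests the model is overfitting.

17


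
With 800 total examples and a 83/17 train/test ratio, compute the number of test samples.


Train samples = 800 * 83% = 664
Test samples = 800 - 664
= 136

136


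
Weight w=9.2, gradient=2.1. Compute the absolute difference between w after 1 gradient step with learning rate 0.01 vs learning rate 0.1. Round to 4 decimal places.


With lr=0.01: w_new = 9.2 - 0.01 * 2.1 = 9.179
With lr=0.1: w_new = 9.2 - 0.1 * 2.1 = 8.99
Absolute difference = |9.179 - 8.99|
= 0.1890

0.1890


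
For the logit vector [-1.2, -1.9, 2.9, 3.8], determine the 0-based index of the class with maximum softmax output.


Softmax is a monotonic transformation, so it preserves the argmax.
We need to find the index of the maximum logit.
Index 0: -1.2
Index 1: -1.9
Index 2: 2.9
Index 3: 3.8
Maximum logit = 3.8 at index 3

3


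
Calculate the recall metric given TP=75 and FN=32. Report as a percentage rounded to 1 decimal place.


Recall = TP / (TP + FN) * 100
= 75 / (75 + 32)
= 75 / 107
= 0.7009
= 70.1%

70.1


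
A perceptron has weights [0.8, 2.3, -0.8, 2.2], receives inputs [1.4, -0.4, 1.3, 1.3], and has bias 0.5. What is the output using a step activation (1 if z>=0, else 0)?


z = w . x + b
= 0.8*1.4 + 2.3*-0.4 + -0.8*1.3 + 2.2*1.3 + 0.5
= 1.12 + -0.92 + -1.04 + 2.86 + 0.5
= 2.02 + 0.5
= 2.52
Since z = 2.52 >= 0, output = 1

1


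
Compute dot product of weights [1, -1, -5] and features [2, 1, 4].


Element-wise products:
1 * 2 = 2
-1 * 1 = -1
-5 * 4 = -20
Sum = 2 + -1 + -20
= -19

-19


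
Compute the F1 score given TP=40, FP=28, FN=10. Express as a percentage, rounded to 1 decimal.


Precision = TP / (TP + FP) = 40 / 68 = 0.5882
Recall = TP / (TP + FN) = 40 / 50 = 0.8
F1 = 2 * P * R / (P + R)
= 2 * 0.5882 * 0.8 / (0.5882 + 0.8)
= 0.9412 / 1.3882
= 0.678
As percentage: 67.8%

67.8


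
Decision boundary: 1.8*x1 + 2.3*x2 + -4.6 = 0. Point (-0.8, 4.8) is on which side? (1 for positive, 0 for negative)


Compute 1.8 * -0.8 + 2.3 * 4.8 + -4.6
= -1.44 + 11.04 + -4.6
= 5.0
Since 5.0 >= 0, the point is on the positive side.

1


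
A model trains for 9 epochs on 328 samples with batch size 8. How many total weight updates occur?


Iterations per epoch = 328 / 8 = 41
Total updates = iterations_per_epoch * epochs
= 41 * 9
= 369

369


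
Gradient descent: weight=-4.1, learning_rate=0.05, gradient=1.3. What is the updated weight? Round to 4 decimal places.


w_new = w_old - lr * gradient
= -4.1 - 0.05 * 1.3
= -4.1 - (0.065)
= -4.1650

-4.1650


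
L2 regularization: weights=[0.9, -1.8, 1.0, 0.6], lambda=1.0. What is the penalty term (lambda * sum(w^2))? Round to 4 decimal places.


Squaring each weight:
0.9^2 = 0.81
(-1.8)^2 = 3.24
1.0^2 = 1.0
0.6^2 = 0.36
Sum of squares = 5.41
Penalty = 1.0 * 5.41 = 5.4100

5.4100


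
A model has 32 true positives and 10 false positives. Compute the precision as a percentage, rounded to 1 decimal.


Precision = TP / (TP + FP) * 100
= 32 / (32 + 10)
= 32 / 42
= 0.7619
= 76.2%

76.2


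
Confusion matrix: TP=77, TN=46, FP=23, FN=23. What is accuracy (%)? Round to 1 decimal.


Accuracy = (TP + TN) / (TP + TN + FP + FN) * 100
= (77 + 46) / (77 + 46 + 23 + 23)
= 123 / 169
= 0.7278
= 72.8%

72.8


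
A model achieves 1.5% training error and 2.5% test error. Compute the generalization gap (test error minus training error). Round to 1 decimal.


Generalization gap = test_error - train_error
= 2.5 - 1.5
= 1.0%
A small gap suggests good generalization.

1.0


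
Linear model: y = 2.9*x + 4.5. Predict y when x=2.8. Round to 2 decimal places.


y = 2.9 * 2.8 + (4.5)
= 8.12 + (4.5)
= 12.62

12.62


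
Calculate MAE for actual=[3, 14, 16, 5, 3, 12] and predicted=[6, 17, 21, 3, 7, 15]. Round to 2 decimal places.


Absolute errors: [3, 3, 5, 2, 4, 3]
Sum of absolute errors = 20
MAE = 20 / 6 = 3.33

3.33


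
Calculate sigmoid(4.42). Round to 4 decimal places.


sigmoid(z) = 1 / (1 + exp(-z))
exp(-(4.42)) = exp(-4.42) = 0.012
1 + 0.012 = 1.012
1 / 1.012 = 0.9881

0.9881


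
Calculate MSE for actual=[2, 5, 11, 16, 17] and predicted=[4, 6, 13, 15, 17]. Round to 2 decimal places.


Differences: [-2, -1, -2, 1, 0]
Squared errors: [4, 1, 4, 1, 0]
Sum of squared errors = 10
MSE = 10 / 5 = 2.00

2.00


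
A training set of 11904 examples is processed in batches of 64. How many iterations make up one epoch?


Iterations per epoch = dataset_size / batch_size
= 11904 / 64
= 186

186


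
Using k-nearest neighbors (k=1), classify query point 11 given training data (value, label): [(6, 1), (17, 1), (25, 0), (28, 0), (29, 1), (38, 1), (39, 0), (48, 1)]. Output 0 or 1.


Distances from query 11:
Point 6 (class 1): distance = 5
K=1 nearest neighbors: classes = [1]
Votes for class 1: 1 / 1
Majority vote => class 1

1


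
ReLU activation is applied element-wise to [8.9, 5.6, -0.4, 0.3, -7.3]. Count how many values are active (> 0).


ReLU(x) = max(0, x) for each element:
ReLU(8.9) = 8.9
ReLU(5.6) = 5.6
ReLU(-0.4) = 0
ReLU(0.3) = 0.3
ReLU(-7.3) = 0
Active neurons (>0): 3

3


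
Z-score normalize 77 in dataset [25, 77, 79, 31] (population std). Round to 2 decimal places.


Mean = (25 + 77 + 79 + 31) / 4 = 53.0
Variance = sum((x_i - mean)^2) / n = 630.0
Std = sqrt(630.0) = 25.0998
Z = (x - mean) / std
= (77 - 53.0) / 25.0998
= 24.0 / 25.0998
= 0.96

0.96


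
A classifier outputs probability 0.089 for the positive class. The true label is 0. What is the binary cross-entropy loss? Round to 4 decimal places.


For y=0: Loss = -log(1-p)
= -log(1 - 0.089)
= -log(0.911)
= -(-0.0932)
= 0.0932

0.0932


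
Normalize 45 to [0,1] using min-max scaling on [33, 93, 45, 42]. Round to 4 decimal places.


Min = 33, Max = 93
Range = 93 - 33 = 60
Scaled = (x - min) / (max - min)
= (45 - 33) / 60
= 12 / 60
= 0.2000

0.2000


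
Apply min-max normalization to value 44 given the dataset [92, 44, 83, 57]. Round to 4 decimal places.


Min = 44, Max = 92
Range = 92 - 44 = 48
Scaled = (x - min) / (max - min)
= (44 - 44) / 48
= 0 / 48
= 0.0000

0.0000


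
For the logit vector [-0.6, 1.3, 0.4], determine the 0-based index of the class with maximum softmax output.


Softmax is a monotonic transformation, so it preserves the argmax.
We need to find the index of the maximum logit.
Index 0: -0.6
Index 1: 1.3
Index 2: 0.4
Maximum logit = 1.3 at index 1

1


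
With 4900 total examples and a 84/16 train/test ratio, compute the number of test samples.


Train samples = 4900 * 84% = 4116
Test samples = 4900 - 4116
= 784

784


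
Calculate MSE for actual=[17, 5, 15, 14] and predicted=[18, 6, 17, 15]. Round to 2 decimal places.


Differences: [-1, -1, -2, -1]
Squared errors: [1, 1, 4, 1]
Sum of squared errors = 7
MSE = 7 / 4 = 1.75

1.75


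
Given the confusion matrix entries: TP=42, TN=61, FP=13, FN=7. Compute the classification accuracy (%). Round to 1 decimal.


Accuracy = (TP + TN) / (TP + TN + FP + FN) * 100
= (42 + 61) / (42 + 61 + 13 + 7)
= 103 / 123
= 0.8374
= 83.7%

83.7


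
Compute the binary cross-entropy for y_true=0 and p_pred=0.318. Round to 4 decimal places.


For y=0: Loss = -log(1-p)
= -log(1 - 0.318)
= -log(0.682)
= -(-0.3827)
= 0.3827

0.3827


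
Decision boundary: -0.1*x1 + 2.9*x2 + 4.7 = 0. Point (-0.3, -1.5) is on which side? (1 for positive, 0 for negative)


Compute -0.1 * -0.3 + 2.9 * -1.5 + 4.7
= 0.03 + -4.35 + 4.7
= 0.38
Since 0.38 >= 0, the point is on the positive side.

1


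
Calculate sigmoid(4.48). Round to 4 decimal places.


sigmoid(z) = 1 / (1 + exp(-z))
exp(-(4.48)) = exp(-4.48) = 0.0113
1 + 0.0113 = 1.0113
1 / 1.0113 = 0.9888

0.9888


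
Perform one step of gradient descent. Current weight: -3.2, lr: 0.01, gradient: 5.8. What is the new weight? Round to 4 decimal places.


w_new = w_old - lr * gradient
= -3.2 - 0.01 * 5.8
= -3.2 - (0.058)
= -3.2580

-3.2580


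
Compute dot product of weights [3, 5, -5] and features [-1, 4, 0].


Element-wise products:
3 * -1 = -3
5 * 4 = 20
-5 * 0 = 0
Sum = -3 + 20 + 0
= 17

17


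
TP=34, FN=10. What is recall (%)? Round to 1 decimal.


Recall = TP / (TP + FN) * 100
= 34 / (34 + 10)
= 34 / 44
= 0.7727
= 77.3%

77.3


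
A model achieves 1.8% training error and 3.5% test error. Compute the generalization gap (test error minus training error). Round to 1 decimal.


Generalization gap = test_error - train_error
= 3.5 - 1.8
= 1.7%
A small gap suggests good generalization.

1.7


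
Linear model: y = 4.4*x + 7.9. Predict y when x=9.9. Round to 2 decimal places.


y = 4.4 * 9.9 + (7.9)
= 43.56 + (7.9)
= 51.46

51.46


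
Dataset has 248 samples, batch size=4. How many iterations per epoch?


Iterations per epoch = dataset_size / batch_size
= 248 / 4
= 62

62


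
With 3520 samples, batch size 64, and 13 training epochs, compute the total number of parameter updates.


Iterations per epoch = 3520 / 64 = 55
Total updates = iterations_per_epoch * epochs
= 55 * 13
= 715

715


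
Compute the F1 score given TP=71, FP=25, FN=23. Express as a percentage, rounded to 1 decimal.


Precision = TP / (TP + FP) = 71 / 96 = 0.7396
Recall = TP / (TP + FN) = 71 / 94 = 0.7553
F1 = 2 * P * R / (P + R)
= 2 * 0.7396 * 0.7553 / (0.7396 + 0.7553)
= 1.1172 / 1.4949
= 0.7474
As percentage: 74.7%

74.7


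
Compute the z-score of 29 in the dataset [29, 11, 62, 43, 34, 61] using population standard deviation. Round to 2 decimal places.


Mean = (29 + 11 + 62 + 43 + 34 + 61) / 6 = 40.0
Variance = sum((x_i - mean)^2) / n = 322.0
Std = sqrt(322.0) = 17.9444
Z = (x - mean) / std
= (29 - 40.0) / 17.9444
= -11.0 / 17.9444
= -0.61

-0.61


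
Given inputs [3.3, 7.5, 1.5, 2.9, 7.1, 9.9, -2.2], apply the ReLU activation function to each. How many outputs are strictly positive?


ReLU(x) = max(0, x) for each element:
ReLU(3.3) = 3.3
ReLU(7.5) = 7.5
ReLU(1.5) = 1.5
ReLU(2.9) = 2.9
ReLU(7.1) = 7.1
ReLU(9.9) = 9.9
ReLU(-2.2) = 0
Active neurons (>0): 6

6


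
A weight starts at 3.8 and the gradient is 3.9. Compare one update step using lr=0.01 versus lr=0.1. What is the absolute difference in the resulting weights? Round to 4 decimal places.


With lr=0.01: w_new = 3.8 - 0.01 * 3.9 = 3.761
With lr=0.1: w_new = 3.8 - 0.1 * 3.9 = 3.41
Absolute difference = |3.761 - 3.41|
= 0.3510

0.3510


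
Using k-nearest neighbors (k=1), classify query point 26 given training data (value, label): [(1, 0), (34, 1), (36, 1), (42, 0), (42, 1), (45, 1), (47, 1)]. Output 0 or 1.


Distances from query 26:
Point 34 (class 1): distance = 8
K=1 nearest neighbors: classes = [1]
Votes for class 1: 1 / 1
Majority vote => class 1

1


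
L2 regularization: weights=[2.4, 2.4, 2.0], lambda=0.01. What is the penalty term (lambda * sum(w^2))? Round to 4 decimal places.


Squaring each weight:
2.4^2 = 5.76
2.4^2 = 5.76
2.0^2 = 4.0
Sum of squares = 15.52
Penalty = 0.01 * 15.52 = 0.1552

0.1552


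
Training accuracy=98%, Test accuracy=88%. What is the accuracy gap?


Gap = train_accuracy - test_accuracy
= 98 - 88
= 10%
This moderate gap may indicate mild overfitting.

10


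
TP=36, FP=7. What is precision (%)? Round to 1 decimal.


Precision = TP / (TP + FP) * 100
= 36 / (36 + 7)
= 36 / 43
= 0.8372
= 83.7%

83.7


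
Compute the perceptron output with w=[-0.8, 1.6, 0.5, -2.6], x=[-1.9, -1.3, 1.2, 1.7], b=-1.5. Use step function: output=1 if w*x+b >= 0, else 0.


z = w . x + b
= -0.8*-1.9 + 1.6*-1.3 + 0.5*1.2 + -2.6*1.7 + -1.5
= 1.52 + -2.08 + 0.6 + -4.42 + -1.5
= -4.38 + -1.5
= -5.88
Since z = -5.88 < 0, output = 0

0


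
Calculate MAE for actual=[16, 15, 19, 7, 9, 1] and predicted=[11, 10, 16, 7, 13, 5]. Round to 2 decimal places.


Absolute errors: [5, 5, 3, 0, 4, 4]
Sum of absolute errors = 21
MAE = 21 / 6 = 3.50

3.50


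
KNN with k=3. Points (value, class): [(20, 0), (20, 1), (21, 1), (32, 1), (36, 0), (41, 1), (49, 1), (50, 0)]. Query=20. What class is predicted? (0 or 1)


Distances from query 20:
Point 20 (class 0): distance = 0
Point 20 (class 1): distance = 0
Point 21 (class 1): distance = 1
K=3 nearest neighbors: classes = [0, 1, 1]
Votes for class 1: 2 / 3
Majority vote => class 1

1


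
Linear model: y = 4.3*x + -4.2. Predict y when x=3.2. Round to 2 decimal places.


y = 4.3 * 3.2 + (-4.2)
= 13.76 + (-4.2)
= 9.56

9.56


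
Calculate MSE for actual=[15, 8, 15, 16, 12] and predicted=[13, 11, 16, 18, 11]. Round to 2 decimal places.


Differences: [2, -3, -1, -2, 1]
Squared errors: [4, 9, 1, 4, 1]
Sum of squared errors = 19
MSE = 19 / 5 = 3.80

3.80


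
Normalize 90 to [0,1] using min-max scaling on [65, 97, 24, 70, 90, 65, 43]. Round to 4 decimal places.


Min = 24, Max = 97
Range = 97 - 24 = 73
Scaled = (x - min) / (max - min)
= (90 - 24) / 73
= 66 / 73
= 0.9041

0.9041


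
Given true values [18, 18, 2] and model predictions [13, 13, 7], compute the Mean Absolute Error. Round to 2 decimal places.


Absolute errors: [5, 5, 5]
Sum of absolute errors = 15
MAE = 15 / 3 = 5.00

5.00


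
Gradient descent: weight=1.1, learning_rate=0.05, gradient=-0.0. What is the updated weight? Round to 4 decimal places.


w_new = w_old - lr * gradient
= 1.1 - 0.05 * -0.0
= 1.1 - (-0.0)
= 1.1000

1.1000


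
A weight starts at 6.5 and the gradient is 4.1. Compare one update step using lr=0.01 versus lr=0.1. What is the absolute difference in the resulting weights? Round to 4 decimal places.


With lr=0.01: w_new = 6.5 - 0.01 * 4.1 = 6.459
With lr=0.1: w_new = 6.5 - 0.1 * 4.1 = 6.09
Absolute difference = |6.459 - 6.09|
= 0.3690

0.3690


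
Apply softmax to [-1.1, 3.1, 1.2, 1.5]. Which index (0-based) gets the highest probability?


Softmax is a monotonic transformation, so it preserves the argmax.
We need to find the index of the maximum logit.
Index 0: -1.1
Index 1: 3.1
Index 2: 1.2
Index 3: 1.5
Maximum logit = 3.1 at index 1

1


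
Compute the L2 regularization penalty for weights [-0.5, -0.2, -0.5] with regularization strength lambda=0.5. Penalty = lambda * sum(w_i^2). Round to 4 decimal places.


Squaring each weight:
(-0.5)^2 = 0.25
(-0.2)^2 = 0.04
(-0.5)^2 = 0.25
Sum of squares = 0.54
Penalty = 0.5 * 0.54 = 0.2700

0.2700


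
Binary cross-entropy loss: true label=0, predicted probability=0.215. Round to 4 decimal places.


For y=0: Loss = -log(1-p)
= -log(1 - 0.215)
= -log(0.785)
= -(-0.2421)
= 0.2421

0.2421


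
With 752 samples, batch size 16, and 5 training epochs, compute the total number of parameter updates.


Iterations per epoch = 752 / 16 = 47
Total updates = iterations_per_epoch * epochs
= 47 * 5
= 235

235


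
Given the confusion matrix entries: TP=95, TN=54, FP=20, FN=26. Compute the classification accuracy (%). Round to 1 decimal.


Accuracy = (TP + TN) / (TP + TN + FP + FN) * 100
= (95 + 54) / (95 + 54 + 20 + 26)
= 149 / 195
= 0.7641
= 76.4%

76.4


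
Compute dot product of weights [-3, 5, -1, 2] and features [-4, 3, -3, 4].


Element-wise products:
-3 * -4 = 12
5 * 3 = 15
-1 * -3 = 3
2 * 4 = 8
Sum = 12 + 15 + 3 + 8
= 38

38


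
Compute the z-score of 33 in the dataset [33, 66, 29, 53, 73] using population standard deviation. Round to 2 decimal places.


Mean = (33 + 66 + 29 + 53 + 73) / 5 = 50.8
Variance = sum((x_i - mean)^2) / n = 304.16
Std = sqrt(304.16) = 17.4402
Z = (x - mean) / std
= (33 - 50.8) / 17.4402
= -17.8 / 17.4402
= -1.02

-1.02


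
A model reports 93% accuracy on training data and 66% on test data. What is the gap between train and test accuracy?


Gap = train_accuracy - test_accuracy
= 93 - 66
= 27%
This large gap strongly indicates overfitting.

27


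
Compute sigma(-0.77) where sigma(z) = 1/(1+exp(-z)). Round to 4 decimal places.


sigmoid(z) = 1 / (1 + exp(-z))
exp(-(-0.77)) = exp(0.77) = 2.1598
1 + 2.1598 = 3.1598
1 / 3.1598 = 0.3165

0.3165


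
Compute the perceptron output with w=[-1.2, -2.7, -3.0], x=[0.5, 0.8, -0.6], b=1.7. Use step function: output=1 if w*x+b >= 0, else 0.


z = w . x + b
= -1.2*0.5 + -2.7*0.8 + -3.0*-0.6 + 1.7
= -0.6 + -2.16 + 1.8 + 1.7
= -0.96 + 1.7
= 0.74
Since z = 0.74 >= 0, output = 1

1


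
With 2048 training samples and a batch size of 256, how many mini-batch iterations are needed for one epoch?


Iterations per epoch = dataset_size / batch_size
= 2048 / 256
= 8

8


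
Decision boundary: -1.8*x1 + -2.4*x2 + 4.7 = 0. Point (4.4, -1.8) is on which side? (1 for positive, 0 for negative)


Compute -1.8 * 4.4 + -2.4 * -1.8 + 4.7
= -7.92 + 4.32 + 4.7
= 1.1
Since 1.1 >= 0, the point is on the positive side.

1


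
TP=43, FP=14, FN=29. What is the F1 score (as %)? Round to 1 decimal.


Precision = TP / (TP + FP) = 43 / 57 = 0.7544
Recall = TP / (TP + FN) = 43 / 72 = 0.5972
F1 = 2 * P * R / (P + R)
= 2 * 0.7544 * 0.5972 / (0.7544 + 0.5972)
= 0.9011 / 1.3516
= 0.6667
As percentage: 66.7%

66.7


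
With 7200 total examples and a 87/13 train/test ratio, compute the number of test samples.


Train samples = 7200 * 87% = 6264
Test samples = 7200 - 6264
= 936

936


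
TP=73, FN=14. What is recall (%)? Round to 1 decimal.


Recall = TP / (TP + FN) * 100
= 73 / (73 + 14)
= 73 / 87
= 0.8391
= 83.9%

83.9


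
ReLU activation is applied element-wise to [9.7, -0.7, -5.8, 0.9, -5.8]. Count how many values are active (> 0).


ReLU(x) = max(0, x) for each element:
ReLU(9.7) = 9.7
ReLU(-0.7) = 0
ReLU(-5.8) = 0
ReLU(0.9) = 0.9
ReLU(-5.8) = 0
Active neurons (>0): 2

2


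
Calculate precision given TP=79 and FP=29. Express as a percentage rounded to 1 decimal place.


Precision = TP / (TP + FP) * 100
= 79 / (79 + 29)
= 79 / 108
= 0.7315
= 73.1%

73.1


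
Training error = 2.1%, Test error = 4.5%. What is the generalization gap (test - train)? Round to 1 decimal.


Generalization gap = test_error - train_error
= 4.5 - 2.1
= 2.4%
A moderate gap.

2.4


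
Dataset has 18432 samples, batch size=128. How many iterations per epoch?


Iterations per epoch = dataset_size / batch_size
= 18432 / 128
= 144

144


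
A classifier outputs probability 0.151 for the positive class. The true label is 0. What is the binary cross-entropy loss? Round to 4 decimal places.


For y=0: Loss = -log(1-p)
= -log(1 - 0.151)
= -log(0.849)
= -(-0.1637)
= 0.1637

0.1637


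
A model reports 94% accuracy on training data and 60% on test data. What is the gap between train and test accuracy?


Gap = train_accuracy - test_accuracy
= 94 - 60
= 34%
This large gap strongly indicates overfitting.

34


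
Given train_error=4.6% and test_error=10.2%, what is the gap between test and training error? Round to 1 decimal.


Generalization gap = test_error - train_error
= 10.2 - 4.6
= 5.6%
A moderate gap.

5.6


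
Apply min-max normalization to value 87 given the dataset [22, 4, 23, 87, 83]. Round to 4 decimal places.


Min = 4, Max = 87
Range = 87 - 4 = 83
Scaled = (x - min) / (max - min)
= (87 - 4) / 83
= 83 / 83
= 1.0000

1.0000


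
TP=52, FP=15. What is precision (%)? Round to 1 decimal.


Precision = TP / (TP + FP) * 100
= 52 / (52 + 15)
= 52 / 67
= 0.7761
= 77.6%

77.6


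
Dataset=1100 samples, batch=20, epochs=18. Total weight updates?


Iterations per epoch = 1100 / 20 = 55
Total updates = iterations_per_epoch * epochs
= 55 * 18
= 990

990


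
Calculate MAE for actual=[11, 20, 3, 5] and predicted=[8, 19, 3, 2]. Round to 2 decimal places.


Absolute errors: [3, 1, 0, 3]
Sum of absolute errors = 7
MAE = 7 / 4 = 1.75

1.75


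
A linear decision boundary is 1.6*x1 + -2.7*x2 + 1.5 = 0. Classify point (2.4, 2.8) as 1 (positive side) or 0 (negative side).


Compute 1.6 * 2.4 + -2.7 * 2.8 + 1.5
= 3.84 + -7.56 + 1.5
= -2.22
Since -2.22 < 0, the point is on the negative side.

0


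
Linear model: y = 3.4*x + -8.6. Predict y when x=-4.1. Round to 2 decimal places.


y = 3.4 * -4.1 + (-8.6)
= -13.94 + (-8.6)
= -22.54

-22.54


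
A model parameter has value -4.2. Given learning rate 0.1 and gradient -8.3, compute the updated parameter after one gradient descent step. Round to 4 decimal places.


w_new = w_old - lr * gradient
= -4.2 - 0.1 * -8.3
= -4.2 - (-0.83)
= -3.3700

-3.3700


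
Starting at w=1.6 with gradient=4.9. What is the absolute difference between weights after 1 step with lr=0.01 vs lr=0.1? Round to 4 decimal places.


With lr=0.01: w_new = 1.6 - 0.01 * 4.9 = 1.551
With lr=0.1: w_new = 1.6 - 0.1 * 4.9 = 1.11
Absolute difference = |1.551 - 1.11|
= 0.4410

0.4410


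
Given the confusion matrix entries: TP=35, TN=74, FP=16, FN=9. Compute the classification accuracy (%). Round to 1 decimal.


Accuracy = (TP + TN) / (TP + TN + FP + FN) * 100
= (35 + 74) / (35 + 74 + 16 + 9)
= 109 / 134
= 0.8134
= 81.3%

81.3


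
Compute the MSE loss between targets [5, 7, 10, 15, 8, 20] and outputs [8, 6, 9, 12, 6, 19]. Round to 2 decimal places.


Differences: [-3, 1, 1, 3, 2, 1]
Squared errors: [9, 1, 1, 9, 4, 1]
Sum of squared errors = 25
MSE = 25 / 6 = 4.17

4.17


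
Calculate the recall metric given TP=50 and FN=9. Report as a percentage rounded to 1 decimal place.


Recall = TP / (TP + FN) * 100
= 50 / (50 + 9)
= 50 / 59
= 0.8475
= 84.7%

84.7


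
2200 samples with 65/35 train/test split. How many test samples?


Train samples = 2200 * 65% = 1430
Test samples = 2200 - 1430
= 770

770


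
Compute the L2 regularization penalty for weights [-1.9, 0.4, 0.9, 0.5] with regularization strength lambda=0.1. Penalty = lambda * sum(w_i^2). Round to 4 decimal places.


Squaring each weight:
(-1.9)^2 = 3.61
0.4^2 = 0.16
0.9^2 = 0.81
0.5^2 = 0.25
Sum of squares = 4.83
Penalty = 0.1 * 4.83 = 0.4830

0.4830


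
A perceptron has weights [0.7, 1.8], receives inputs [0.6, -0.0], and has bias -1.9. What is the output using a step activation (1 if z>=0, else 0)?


z = w . x + b
= 0.7*0.6 + 1.8*-0.0 + -1.9
= 0.42 + -0.0 + -1.9
= 0.42 + -1.9
= -1.48
Since z = -1.48 < 0, output = 0

0


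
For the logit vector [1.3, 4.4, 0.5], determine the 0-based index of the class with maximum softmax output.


Softmax is a monotonic transformation, so it preserves the argmax.
We need to find the index of the maximum logit.
Index 0: 1.3
Index 1: 4.4
Index 2: 0.5
Maximum logit = 4.4 at index 1

1


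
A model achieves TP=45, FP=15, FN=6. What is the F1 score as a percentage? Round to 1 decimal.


Precision = TP / (TP + FP) = 45 / 60 = 0.75
Recall = TP / (TP + FN) = 45 / 51 = 0.8824
F1 = 2 * P * R / (P + R)
= 2 * 0.75 * 0.8824 / (0.75 + 0.8824)
= 1.3235 / 1.6324
= 0.8108
As percentage: 81.1%

81.1


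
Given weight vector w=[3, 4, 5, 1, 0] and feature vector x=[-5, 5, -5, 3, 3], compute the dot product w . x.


Element-wise products:
3 * -5 = -15
4 * 5 = 20
5 * -5 = -25
1 * 3 = 3
0 * 3 = 0
Sum = -15 + 20 + -25 + 3 + 0
= -17

-17


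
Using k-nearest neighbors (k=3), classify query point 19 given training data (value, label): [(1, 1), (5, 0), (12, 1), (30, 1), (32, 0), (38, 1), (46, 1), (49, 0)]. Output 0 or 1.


Distances from query 19:
Point 12 (class 1): distance = 7
Point 30 (class 1): distance = 11
Point 32 (class 0): distance = 13
K=3 nearest neighbors: classes = [1, 1, 0]
Votes for class 1: 2 / 3
Majority vote => class 1

1


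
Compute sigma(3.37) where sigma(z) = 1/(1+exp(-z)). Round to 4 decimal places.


sigmoid(z) = 1 / (1 + exp(-z))
exp(-(3.37)) = exp(-3.37) = 0.0344
1 + 0.0344 = 1.0344
1 / 1.0344 = 0.9668

0.9668


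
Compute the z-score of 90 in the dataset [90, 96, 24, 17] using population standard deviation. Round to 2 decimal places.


Mean = (90 + 96 + 24 + 17) / 4 = 56.75
Variance = sum((x_i - mean)^2) / n = 1324.6875
Std = sqrt(1324.6875) = 36.3963
Z = (x - mean) / std
= (90 - 56.75) / 36.3963
= 33.25 / 36.3963
= 0.91

0.91


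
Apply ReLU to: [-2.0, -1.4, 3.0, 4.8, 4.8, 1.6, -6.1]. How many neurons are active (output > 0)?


ReLU(x) = max(0, x) for each element:
ReLU(-2.0) = 0
ReLU(-1.4) = 0
ReLU(3.0) = 3.0
ReLU(4.8) = 4.8
ReLU(4.8) = 4.8
ReLU(1.6) = 1.6
ReLU(-6.1) = 0
Active neurons (>0): 4

4


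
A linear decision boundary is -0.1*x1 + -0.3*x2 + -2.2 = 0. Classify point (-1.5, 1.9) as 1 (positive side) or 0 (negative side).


Compute -0.1 * -1.5 + -0.3 * 1.9 + -2.2
= 0.15 + -0.57 + -2.2
= -2.62
Since -2.62 < 0, the point is on the negative side.

0


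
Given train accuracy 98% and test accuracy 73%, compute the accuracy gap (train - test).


Gap = train_accuracy - test_accuracy
= 98 - 73
= 25%
This large gap strongly indicates overfitting.

25


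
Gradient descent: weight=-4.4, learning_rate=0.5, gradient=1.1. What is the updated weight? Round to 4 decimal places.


w_new = w_old - lr * gradient
= -4.4 - 0.5 * 1.1
= -4.4 - (0.55)
= -4.9500

-4.9500


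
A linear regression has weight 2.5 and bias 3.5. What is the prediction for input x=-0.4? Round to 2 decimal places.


y = 2.5 * -0.4 + (3.5)
= -1.0 + (3.5)
= 2.50

2.50


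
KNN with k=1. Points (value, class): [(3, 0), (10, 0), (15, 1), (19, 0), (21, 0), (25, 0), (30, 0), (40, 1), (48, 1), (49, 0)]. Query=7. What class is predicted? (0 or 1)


Distances from query 7:
Point 10 (class 0): distance = 3
K=1 nearest neighbors: classes = [0]
Votes for class 1: 0 / 1
Majority vote => class 0

0


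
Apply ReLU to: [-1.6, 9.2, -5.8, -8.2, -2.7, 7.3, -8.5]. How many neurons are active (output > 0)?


ReLU(x) = max(0, x) for each element:
ReLU(-1.6) = 0
ReLU(9.2) = 9.2
ReLU(-5.8) = 0
ReLU(-8.2) = 0
ReLU(-2.7) = 0
ReLU(7.3) = 7.3
ReLU(-8.5) = 0
Active neurons (>0): 2

2


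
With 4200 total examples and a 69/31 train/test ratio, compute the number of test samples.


Train samples = 4200 * 69% = 2898
Test samples = 4200 - 2898
= 1302

1302


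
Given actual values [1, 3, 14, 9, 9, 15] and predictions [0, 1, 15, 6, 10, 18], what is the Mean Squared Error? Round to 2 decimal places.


Differences: [1, 2, -1, 3, -1, -3]
Squared errors: [1, 4, 1, 9, 1, 9]
Sum of squared errors = 25
MSE = 25 / 6 = 4.17

4.17


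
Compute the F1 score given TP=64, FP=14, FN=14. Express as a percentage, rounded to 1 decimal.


Precision = TP / (TP + FP) = 64 / 78 = 0.8205
Recall = TP / (TP + FN) = 64 / 78 = 0.8205
F1 = 2 * P * R / (P + R)
= 2 * 0.8205 * 0.8205 / (0.8205 + 0.8205)
= 1.3465 / 1.641
= 0.8205
As percentage: 82.1%

82.1


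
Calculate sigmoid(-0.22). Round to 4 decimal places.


sigmoid(z) = 1 / (1 + exp(-z))
exp(-(-0.22)) = exp(0.22) = 1.2461
1 + 1.2461 = 2.2461
1 / 2.2461 = 0.4452

0.4452


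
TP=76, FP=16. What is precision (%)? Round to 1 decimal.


Precision = TP / (TP + FP) * 100
= 76 / (76 + 16)
= 76 / 92
= 0.8261
= 82.6%

82.6


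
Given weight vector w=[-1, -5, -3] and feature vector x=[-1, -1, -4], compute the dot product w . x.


Element-wise products:
-1 * -1 = 1
-5 * -1 = 5
-3 * -4 = 12
Sum = 1 + 5 + 12
= 18

18


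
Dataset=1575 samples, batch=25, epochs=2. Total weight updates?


Iterations per epoch = 1575 / 25 = 63
Total updates = iterations_per_epoch * epochs
= 63 * 2
= 126

126


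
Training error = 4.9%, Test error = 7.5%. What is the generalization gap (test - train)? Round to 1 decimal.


Generalization gap = test_error - train_error
= 7.5 - 4.9
= 2.6%
A moderate gap.

2.6


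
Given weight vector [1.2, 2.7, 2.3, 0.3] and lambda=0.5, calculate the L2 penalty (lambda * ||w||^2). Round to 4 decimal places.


Squaring each weight:
1.2^2 = 1.44
2.7^2 = 7.29
2.3^2 = 5.29
0.3^2 = 0.09
Sum of squares = 14.11
Penalty = 0.5 * 14.11 = 7.0550

7.0550


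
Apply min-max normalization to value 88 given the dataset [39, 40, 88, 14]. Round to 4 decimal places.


Min = 14, Max = 88
Range = 88 - 14 = 74
Scaled = (x - min) / (max - min)
= (88 - 14) / 74
= 74 / 74
= 1.0000

1.0000


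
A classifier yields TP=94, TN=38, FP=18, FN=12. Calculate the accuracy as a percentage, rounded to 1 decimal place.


Accuracy = (TP + TN) / (TP + TN + FP + FN) * 100
= (94 + 38) / (94 + 38 + 18 + 12)
= 132 / 162
= 0.8148
= 81.5%

81.5


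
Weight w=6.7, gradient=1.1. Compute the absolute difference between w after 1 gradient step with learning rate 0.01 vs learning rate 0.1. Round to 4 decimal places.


With lr=0.01: w_new = 6.7 - 0.01 * 1.1 = 6.689
With lr=0.1: w_new = 6.7 - 0.1 * 1.1 = 6.59
Absolute difference = |6.689 - 6.59|
= 0.0990

0.0990


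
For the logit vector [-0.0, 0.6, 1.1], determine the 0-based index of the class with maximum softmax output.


Softmax is a monotonic transformation, so it preserves the argmax.
We need to find the index of the maximum logit.
Index 0: -0.0
Index 1: 0.6
Index 2: 1.1
Maximum logit = 1.1 at index 2

2


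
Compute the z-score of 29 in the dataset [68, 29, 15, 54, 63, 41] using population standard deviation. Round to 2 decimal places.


Mean = (68 + 29 + 15 + 54 + 63 + 41) / 6 = 45.0
Variance = sum((x_i - mean)^2) / n = 351.0
Std = sqrt(351.0) = 18.735
Z = (x - mean) / std
= (29 - 45.0) / 18.735
= -16.0 / 18.735
= -0.85

-0.85


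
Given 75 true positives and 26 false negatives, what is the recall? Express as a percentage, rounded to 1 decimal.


Recall = TP / (TP + FN) * 100
= 75 / (75 + 26)
= 75 / 101
= 0.7426
= 74.3%

74.3


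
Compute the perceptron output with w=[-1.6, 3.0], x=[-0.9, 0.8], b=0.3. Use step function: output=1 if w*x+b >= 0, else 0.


z = w . x + b
= -1.6*-0.9 + 3.0*0.8 + 0.3
= 1.44 + 2.4 + 0.3
= 3.84 + 0.3
= 4.14
Since z = 4.14 >= 0, output = 1

1


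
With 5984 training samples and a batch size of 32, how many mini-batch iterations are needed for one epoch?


Iterations per epoch = dataset_size / batch_size
= 5984 / 32
= 187

187


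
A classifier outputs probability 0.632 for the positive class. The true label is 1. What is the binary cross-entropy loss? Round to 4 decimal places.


For y=1: Loss = -log(p)
= -log(0.632)
= -(-0.4589)
= 0.4589

0.4589


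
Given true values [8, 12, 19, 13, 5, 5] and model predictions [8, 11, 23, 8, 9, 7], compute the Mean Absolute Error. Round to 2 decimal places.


Absolute errors: [0, 1, 4, 5, 4, 2]
Sum of absolute errors = 16
MAE = 16 / 6 = 2.67

2.67


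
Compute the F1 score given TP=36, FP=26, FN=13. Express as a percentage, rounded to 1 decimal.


Precision = TP / (TP + FP) = 36 / 62 = 0.5806
Recall = TP / (TP + FN) = 36 / 49 = 0.7347
F1 = 2 * P * R / (P + R)
= 2 * 0.5806 * 0.7347 / (0.5806 + 0.7347)
= 0.8532 / 1.3153
= 0.6486
As percentage: 64.9%

64.9


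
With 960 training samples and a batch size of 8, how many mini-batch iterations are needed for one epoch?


Iterations per epoch = dataset_size / batch_size
= 960 / 8
= 120

120


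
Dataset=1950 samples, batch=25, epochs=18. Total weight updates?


Iterations per epoch = 1950 / 25 = 78
Total updates = iterations_per_epoch * epochs
= 78 * 18
= 1404

1404


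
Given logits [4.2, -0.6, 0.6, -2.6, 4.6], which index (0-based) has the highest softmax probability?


Softmax is a monotonic transformation, so it preserves the argmax.
We need to find the index of the maximum logit.
Index 0: 4.2
Index 1: -0.6
Index 2: 0.6
Index 3: -2.6
Index 4: 4.6
Maximum logit = 4.6 at index 4

4


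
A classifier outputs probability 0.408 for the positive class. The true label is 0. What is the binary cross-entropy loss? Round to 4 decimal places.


For y=0: Loss = -log(1-p)
= -log(1 - 0.408)
= -log(0.592)
= -(-0.5242)
= 0.5242

0.5242


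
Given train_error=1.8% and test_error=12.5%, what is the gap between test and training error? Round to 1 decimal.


Generalization gap = test_error - train_error
= 12.5 - 1.8
= 10.7%
A large gap suggests overfitting.

10.7


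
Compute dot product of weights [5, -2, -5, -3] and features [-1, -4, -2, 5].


Element-wise products:
5 * -1 = -5
-2 * -4 = 8
-5 * -2 = 10
-3 * 5 = -15
Sum = -5 + 8 + 10 + -15
= -2

-2


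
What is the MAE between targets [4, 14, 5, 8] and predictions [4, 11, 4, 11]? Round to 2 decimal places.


Absolute errors: [0, 3, 1, 3]
Sum of absolute errors = 7
MAE = 7 / 4 = 1.75

1.75


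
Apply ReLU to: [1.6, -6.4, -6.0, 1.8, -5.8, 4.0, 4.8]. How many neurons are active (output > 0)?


ReLU(x) = max(0, x) for each element:
ReLU(1.6) = 1.6
ReLU(-6.4) = 0
ReLU(-6.0) = 0
ReLU(1.8) = 1.8
ReLU(-5.8) = 0
ReLU(4.0) = 4.0
ReLU(4.8) = 4.8
Active neurons (>0): 4

4
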